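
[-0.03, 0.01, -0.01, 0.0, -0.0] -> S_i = -0.03*(-0.41)^i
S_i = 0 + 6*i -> [0, 6, 12, 18, 24]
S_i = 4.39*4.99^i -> [4.39, 21.91, 109.31, 545.46, 2721.87]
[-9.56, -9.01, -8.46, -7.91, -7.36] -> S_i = -9.56 + 0.55*i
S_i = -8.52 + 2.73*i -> [-8.52, -5.79, -3.06, -0.33, 2.4]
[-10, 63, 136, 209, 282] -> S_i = -10 + 73*i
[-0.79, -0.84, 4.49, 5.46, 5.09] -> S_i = Random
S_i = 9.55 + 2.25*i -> [9.55, 11.8, 14.05, 16.3, 18.55]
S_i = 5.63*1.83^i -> [5.63, 10.3, 18.85, 34.5, 63.14]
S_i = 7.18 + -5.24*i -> [7.18, 1.94, -3.3, -8.54, -13.78]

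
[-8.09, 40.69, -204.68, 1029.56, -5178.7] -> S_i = -8.09*(-5.03)^i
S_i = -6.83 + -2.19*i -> [-6.83, -9.02, -11.21, -13.4, -15.59]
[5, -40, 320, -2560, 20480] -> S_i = 5*-8^i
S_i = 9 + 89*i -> [9, 98, 187, 276, 365]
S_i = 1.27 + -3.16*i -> [1.27, -1.89, -5.05, -8.21, -11.37]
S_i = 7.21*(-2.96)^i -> [7.21, -21.34, 63.17, -186.99, 553.48]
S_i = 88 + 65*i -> [88, 153, 218, 283, 348]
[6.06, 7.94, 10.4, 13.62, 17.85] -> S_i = 6.06*1.31^i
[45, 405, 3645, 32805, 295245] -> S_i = 45*9^i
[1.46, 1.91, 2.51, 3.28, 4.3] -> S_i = 1.46*1.31^i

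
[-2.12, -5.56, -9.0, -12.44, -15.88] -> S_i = -2.12 + -3.44*i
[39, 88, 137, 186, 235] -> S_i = 39 + 49*i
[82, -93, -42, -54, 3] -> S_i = Random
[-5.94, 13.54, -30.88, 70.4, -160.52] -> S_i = -5.94*(-2.28)^i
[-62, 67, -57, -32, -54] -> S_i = Random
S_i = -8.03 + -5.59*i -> [-8.03, -13.62, -19.21, -24.8, -30.39]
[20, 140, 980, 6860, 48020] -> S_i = 20*7^i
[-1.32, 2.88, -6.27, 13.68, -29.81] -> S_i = -1.32*(-2.18)^i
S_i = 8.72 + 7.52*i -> [8.72, 16.24, 23.76, 31.28, 38.8]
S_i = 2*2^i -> [2, 4, 8, 16, 32]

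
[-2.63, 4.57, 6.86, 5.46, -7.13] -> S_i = Random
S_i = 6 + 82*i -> [6, 88, 170, 252, 334]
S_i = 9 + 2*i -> [9, 11, 13, 15, 17]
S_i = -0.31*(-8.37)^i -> [-0.31, 2.59, -21.72, 181.78, -1521.47]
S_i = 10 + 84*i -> [10, 94, 178, 262, 346]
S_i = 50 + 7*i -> [50, 57, 64, 71, 78]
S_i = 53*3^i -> [53, 159, 477, 1431, 4293]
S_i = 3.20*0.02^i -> [3.2, 0.06, 0.0, 0.0, 0.0]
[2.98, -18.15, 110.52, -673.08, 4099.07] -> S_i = 2.98*(-6.09)^i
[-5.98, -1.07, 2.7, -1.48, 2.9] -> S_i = Random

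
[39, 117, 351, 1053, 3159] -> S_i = 39*3^i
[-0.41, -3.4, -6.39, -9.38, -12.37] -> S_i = -0.41 + -2.99*i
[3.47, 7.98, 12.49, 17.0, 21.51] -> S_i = 3.47 + 4.51*i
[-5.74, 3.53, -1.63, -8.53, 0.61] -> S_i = Random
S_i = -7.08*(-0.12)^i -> [-7.08, 0.85, -0.1, 0.01, -0.0]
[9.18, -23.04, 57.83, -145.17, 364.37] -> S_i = 9.18*(-2.51)^i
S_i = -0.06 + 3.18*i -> [-0.06, 3.12, 6.3, 9.48, 12.66]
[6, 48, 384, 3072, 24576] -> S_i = 6*8^i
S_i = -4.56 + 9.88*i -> [-4.56, 5.32, 15.2, 25.08, 34.96]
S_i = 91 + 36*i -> [91, 127, 163, 199, 235]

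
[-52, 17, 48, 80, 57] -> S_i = Random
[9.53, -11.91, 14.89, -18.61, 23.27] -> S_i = 9.53*(-1.25)^i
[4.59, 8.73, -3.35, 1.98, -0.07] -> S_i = Random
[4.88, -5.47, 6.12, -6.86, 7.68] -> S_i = 4.88*(-1.12)^i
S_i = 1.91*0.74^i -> [1.91, 1.41, 1.05, 0.77, 0.57]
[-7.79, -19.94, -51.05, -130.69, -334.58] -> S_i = -7.79*2.56^i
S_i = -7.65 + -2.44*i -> [-7.65, -10.09, -12.53, -14.97, -17.41]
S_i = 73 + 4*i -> [73, 77, 81, 85, 89]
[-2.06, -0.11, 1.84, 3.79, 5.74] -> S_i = -2.06 + 1.95*i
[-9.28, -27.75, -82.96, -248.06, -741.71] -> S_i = -9.28*2.99^i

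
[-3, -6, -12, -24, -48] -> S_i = -3*2^i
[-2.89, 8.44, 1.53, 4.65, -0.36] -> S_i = Random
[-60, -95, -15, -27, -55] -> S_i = Random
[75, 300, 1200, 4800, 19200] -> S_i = 75*4^i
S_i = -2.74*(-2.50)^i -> [-2.74, 6.85, -17.12, 42.81, -107.03]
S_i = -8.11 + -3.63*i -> [-8.11, -11.74, -15.37, -19.0, -22.63]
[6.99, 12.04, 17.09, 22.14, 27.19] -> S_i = 6.99 + 5.05*i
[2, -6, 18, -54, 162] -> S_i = 2*-3^i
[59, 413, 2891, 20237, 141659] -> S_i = 59*7^i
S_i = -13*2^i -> [-13, -26, -52, -104, -208]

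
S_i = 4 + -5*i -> [4, -1, -6, -11, -16]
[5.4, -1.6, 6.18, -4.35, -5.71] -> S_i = Random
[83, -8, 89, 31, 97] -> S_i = Random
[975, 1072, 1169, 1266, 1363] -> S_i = 975 + 97*i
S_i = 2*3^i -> [2, 6, 18, 54, 162]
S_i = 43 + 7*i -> [43, 50, 57, 64, 71]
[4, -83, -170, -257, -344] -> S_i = 4 + -87*i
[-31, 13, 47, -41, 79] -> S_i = Random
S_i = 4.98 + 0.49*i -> [4.98, 5.47, 5.96, 6.45, 6.94]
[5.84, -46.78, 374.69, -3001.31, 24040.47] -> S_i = 5.84*(-8.01)^i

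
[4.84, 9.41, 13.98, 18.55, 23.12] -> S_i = 4.84 + 4.57*i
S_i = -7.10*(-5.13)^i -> [-7.1, 36.42, -186.85, 958.54, -4917.31]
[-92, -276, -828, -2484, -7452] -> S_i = -92*3^i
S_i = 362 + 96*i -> [362, 458, 554, 650, 746]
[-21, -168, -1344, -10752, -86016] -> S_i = -21*8^i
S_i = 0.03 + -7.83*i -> [0.03, -7.8, -15.63, -23.46, -31.29]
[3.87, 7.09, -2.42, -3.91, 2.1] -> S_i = Random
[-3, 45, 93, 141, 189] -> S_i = -3 + 48*i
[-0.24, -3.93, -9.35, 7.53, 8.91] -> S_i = Random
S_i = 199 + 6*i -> [199, 205, 211, 217, 223]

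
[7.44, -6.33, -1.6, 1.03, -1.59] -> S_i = Random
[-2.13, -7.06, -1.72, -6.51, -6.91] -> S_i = Random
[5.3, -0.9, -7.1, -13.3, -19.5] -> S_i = 5.30 + -6.20*i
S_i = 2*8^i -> [2, 16, 128, 1024, 8192]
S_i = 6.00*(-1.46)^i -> [6.0, -8.76, 12.79, -18.67, 27.26]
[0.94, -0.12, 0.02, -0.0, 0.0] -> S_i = 0.94*(-0.13)^i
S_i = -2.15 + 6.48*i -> [-2.15, 4.33, 10.81, 17.29, 23.77]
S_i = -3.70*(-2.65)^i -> [-3.7, 9.8, -25.98, 68.86, -182.47]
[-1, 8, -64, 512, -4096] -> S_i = -1*-8^i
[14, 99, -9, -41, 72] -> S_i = Random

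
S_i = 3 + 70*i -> [3, 73, 143, 213, 283]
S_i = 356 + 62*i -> [356, 418, 480, 542, 604]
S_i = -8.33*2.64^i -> [-8.33, -21.99, -58.06, -153.27, -404.63]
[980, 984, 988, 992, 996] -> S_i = 980 + 4*i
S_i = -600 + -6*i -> [-600, -606, -612, -618, -624]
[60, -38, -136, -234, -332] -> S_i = 60 + -98*i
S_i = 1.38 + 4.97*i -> [1.38, 6.35, 11.32, 16.29, 21.26]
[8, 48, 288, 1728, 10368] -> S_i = 8*6^i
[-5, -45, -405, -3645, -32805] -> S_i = -5*9^i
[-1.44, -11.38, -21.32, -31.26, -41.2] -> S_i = -1.44 + -9.94*i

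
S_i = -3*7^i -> [-3, -21, -147, -1029, -7203]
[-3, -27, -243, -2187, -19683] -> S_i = -3*9^i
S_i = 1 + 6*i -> [1, 7, 13, 19, 25]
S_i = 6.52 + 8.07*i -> [6.52, 14.59, 22.66, 30.73, 38.8]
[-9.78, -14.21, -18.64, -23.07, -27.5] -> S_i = -9.78 + -4.43*i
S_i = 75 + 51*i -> [75, 126, 177, 228, 279]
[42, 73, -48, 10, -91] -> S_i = Random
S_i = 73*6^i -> [73, 438, 2628, 15768, 94608]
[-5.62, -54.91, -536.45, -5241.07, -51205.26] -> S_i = -5.62*9.77^i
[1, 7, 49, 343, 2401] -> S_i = 1*7^i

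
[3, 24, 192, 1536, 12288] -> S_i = 3*8^i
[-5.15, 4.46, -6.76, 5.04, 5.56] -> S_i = Random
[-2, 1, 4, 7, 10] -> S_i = -2 + 3*i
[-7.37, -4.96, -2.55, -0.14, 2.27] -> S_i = -7.37 + 2.41*i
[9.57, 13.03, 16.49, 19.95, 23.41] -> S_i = 9.57 + 3.46*i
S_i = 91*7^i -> [91, 637, 4459, 31213, 218491]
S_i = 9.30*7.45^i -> [9.3, 69.29, 516.17, 3845.49, 28648.91]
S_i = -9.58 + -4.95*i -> [-9.58, -14.53, -19.48, -24.43, -29.38]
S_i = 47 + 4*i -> [47, 51, 55, 59, 63]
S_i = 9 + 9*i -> [9, 18, 27, 36, 45]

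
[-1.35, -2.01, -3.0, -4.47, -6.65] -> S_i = -1.35*1.49^i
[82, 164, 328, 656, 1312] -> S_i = 82*2^i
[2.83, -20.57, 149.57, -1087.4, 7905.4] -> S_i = 2.83*(-7.27)^i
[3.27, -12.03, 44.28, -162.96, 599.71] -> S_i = 3.27*(-3.68)^i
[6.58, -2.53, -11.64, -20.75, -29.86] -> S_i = 6.58 + -9.11*i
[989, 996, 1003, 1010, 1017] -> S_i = 989 + 7*i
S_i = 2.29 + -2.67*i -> [2.29, -0.38, -3.05, -5.72, -8.39]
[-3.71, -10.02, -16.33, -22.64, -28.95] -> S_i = -3.71 + -6.31*i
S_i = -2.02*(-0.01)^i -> [-2.02, 0.02, -0.0, 0.0, -0.0]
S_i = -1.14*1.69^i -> [-1.14, -1.93, -3.26, -5.5, -9.3]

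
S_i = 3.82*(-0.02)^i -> [3.82, -0.08, 0.0, -0.0, 0.0]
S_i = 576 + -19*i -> [576, 557, 538, 519, 500]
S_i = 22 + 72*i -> [22, 94, 166, 238, 310]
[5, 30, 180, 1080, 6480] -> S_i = 5*6^i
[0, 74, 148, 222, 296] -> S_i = 0 + 74*i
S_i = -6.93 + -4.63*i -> [-6.93, -11.56, -16.19, -20.82, -25.45]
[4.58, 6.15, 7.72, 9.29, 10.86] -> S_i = 4.58 + 1.57*i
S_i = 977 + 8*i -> [977, 985, 993, 1001, 1009]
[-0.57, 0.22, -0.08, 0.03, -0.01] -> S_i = -0.57*(-0.38)^i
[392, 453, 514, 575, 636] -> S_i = 392 + 61*i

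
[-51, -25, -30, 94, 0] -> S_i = Random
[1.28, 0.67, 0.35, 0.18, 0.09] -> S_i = 1.28*0.52^i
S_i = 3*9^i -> [3, 27, 243, 2187, 19683]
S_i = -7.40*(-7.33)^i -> [-7.4, 54.24, -397.59, 2914.36, -21362.28]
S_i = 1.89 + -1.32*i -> [1.89, 0.57, -0.75, -2.07, -3.39]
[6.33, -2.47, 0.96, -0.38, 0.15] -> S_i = 6.33*(-0.39)^i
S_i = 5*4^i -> [5, 20, 80, 320, 1280]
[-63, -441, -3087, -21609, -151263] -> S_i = -63*7^i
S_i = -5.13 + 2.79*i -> [-5.13, -2.34, 0.45, 3.24, 6.03]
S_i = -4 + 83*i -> [-4, 79, 162, 245, 328]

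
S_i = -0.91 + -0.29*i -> [-0.91, -1.2, -1.49, -1.78, -2.07]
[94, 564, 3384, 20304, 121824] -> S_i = 94*6^i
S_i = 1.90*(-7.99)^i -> [1.9, -15.18, 121.3, -969.16, 7743.56]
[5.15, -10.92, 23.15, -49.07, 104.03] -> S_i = 5.15*(-2.12)^i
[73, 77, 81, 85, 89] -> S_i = 73 + 4*i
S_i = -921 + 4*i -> [-921, -917, -913, -909, -905]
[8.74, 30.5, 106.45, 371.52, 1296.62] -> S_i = 8.74*3.49^i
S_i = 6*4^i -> [6, 24, 96, 384, 1536]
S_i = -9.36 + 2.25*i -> [-9.36, -7.11, -4.86, -2.61, -0.36]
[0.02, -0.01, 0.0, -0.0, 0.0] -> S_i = 0.02*(-0.45)^i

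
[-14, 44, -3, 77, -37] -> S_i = Random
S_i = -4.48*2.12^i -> [-4.48, -9.5, -20.13, -42.69, -90.49]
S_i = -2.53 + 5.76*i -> [-2.53, 3.23, 8.99, 14.75, 20.51]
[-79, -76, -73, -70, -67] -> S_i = -79 + 3*i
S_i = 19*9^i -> [19, 171, 1539, 13851, 124659]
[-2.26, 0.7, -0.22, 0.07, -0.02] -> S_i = -2.26*(-0.31)^i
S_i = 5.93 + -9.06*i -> [5.93, -3.13, -12.19, -21.25, -30.31]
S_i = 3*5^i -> [3, 15, 75, 375, 1875]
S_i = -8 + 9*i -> [-8, 1, 10, 19, 28]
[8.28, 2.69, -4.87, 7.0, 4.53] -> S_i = Random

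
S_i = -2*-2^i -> [-2, 4, -8, 16, -32]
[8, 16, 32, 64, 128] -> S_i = 8*2^i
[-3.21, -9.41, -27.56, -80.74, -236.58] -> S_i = -3.21*2.93^i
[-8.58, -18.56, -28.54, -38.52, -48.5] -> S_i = -8.58 + -9.98*i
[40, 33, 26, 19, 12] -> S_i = 40 + -7*i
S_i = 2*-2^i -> [2, -4, 8, -16, 32]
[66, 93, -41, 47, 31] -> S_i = Random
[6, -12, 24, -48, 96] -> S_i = 6*-2^i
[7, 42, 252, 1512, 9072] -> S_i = 7*6^i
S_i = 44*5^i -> [44, 220, 1100, 5500, 27500]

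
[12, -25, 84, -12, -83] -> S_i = Random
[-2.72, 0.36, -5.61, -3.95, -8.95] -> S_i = Random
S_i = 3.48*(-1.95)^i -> [3.48, -6.79, 13.23, -25.8, 50.32]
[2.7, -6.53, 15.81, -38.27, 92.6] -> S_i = 2.70*(-2.42)^i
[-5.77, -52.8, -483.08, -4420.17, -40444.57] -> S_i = -5.77*9.15^i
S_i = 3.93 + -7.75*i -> [3.93, -3.82, -11.57, -19.32, -27.07]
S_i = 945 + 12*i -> [945, 957, 969, 981, 993]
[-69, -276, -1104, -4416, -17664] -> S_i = -69*4^i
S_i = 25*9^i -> [25, 225, 2025, 18225, 164025]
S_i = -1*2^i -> [-1, -2, -4, -8, -16]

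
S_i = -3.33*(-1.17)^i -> [-3.33, 3.9, -4.56, 5.33, -6.24]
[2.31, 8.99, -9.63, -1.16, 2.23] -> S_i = Random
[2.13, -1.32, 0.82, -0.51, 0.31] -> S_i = 2.13*(-0.62)^i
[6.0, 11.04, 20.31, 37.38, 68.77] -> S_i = 6.00*1.84^i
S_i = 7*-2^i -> [7, -14, 28, -56, 112]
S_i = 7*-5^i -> [7, -35, 175, -875, 4375]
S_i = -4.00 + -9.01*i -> [-4.0, -13.01, -22.02, -31.03, -40.04]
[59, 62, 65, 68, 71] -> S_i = 59 + 3*i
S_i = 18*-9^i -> [18, -162, 1458, -13122, 118098]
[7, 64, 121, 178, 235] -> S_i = 7 + 57*i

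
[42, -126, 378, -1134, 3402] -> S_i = 42*-3^i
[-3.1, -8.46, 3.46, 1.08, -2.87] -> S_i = Random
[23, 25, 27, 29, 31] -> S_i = 23 + 2*i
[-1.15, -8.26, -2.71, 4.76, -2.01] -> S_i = Random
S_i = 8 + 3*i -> [8, 11, 14, 17, 20]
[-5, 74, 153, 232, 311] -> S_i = -5 + 79*i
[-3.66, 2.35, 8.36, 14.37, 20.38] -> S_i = -3.66 + 6.01*i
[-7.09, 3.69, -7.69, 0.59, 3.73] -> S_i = Random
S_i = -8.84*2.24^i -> [-8.84, -19.8, -44.36, -99.36, -222.56]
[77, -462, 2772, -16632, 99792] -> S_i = 77*-6^i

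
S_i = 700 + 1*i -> [700, 701, 702, 703, 704]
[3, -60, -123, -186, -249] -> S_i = 3 + -63*i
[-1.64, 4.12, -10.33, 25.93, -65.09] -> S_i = -1.64*(-2.51)^i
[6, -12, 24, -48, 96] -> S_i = 6*-2^i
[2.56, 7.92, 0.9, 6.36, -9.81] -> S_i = Random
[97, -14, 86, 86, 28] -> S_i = Random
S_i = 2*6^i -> [2, 12, 72, 432, 2592]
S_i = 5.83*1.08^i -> [5.83, 6.3, 6.8, 7.34, 7.93]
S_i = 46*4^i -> [46, 184, 736, 2944, 11776]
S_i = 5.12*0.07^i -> [5.12, 0.36, 0.03, 0.0, 0.0]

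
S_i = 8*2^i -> [8, 16, 32, 64, 128]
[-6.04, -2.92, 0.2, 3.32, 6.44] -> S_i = -6.04 + 3.12*i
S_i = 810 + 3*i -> [810, 813, 816, 819, 822]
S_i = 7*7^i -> [7, 49, 343, 2401, 16807]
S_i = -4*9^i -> [-4, -36, -324, -2916, -26244]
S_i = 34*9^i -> [34, 306, 2754, 24786, 223074]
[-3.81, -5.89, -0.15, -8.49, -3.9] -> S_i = Random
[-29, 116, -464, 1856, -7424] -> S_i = -29*-4^i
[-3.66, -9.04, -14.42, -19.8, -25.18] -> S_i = -3.66 + -5.38*i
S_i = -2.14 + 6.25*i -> [-2.14, 4.11, 10.36, 16.61, 22.86]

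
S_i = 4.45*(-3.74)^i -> [4.45, -16.64, 62.24, -232.8, 870.66]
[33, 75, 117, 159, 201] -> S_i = 33 + 42*i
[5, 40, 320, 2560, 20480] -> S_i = 5*8^i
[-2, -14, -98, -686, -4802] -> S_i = -2*7^i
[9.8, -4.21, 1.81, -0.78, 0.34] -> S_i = 9.80*(-0.43)^i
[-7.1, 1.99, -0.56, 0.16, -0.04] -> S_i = -7.10*(-0.28)^i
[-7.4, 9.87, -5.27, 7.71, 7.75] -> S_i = Random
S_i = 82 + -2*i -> [82, 80, 78, 76, 74]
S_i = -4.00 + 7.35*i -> [-4.0, 3.35, 10.7, 18.05, 25.4]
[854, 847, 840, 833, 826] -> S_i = 854 + -7*i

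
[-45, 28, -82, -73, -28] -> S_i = Random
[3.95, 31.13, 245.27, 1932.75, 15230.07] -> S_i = 3.95*7.88^i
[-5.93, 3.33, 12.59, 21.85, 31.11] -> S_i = -5.93 + 9.26*i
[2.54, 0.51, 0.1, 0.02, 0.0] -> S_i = 2.54*0.20^i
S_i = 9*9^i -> [9, 81, 729, 6561, 59049]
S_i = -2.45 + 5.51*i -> [-2.45, 3.06, 8.57, 14.08, 19.59]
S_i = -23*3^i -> [-23, -69, -207, -621, -1863]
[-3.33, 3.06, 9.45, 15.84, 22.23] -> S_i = -3.33 + 6.39*i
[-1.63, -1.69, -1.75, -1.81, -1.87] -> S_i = -1.63 + -0.06*i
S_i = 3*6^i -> [3, 18, 108, 648, 3888]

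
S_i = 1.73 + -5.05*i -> [1.73, -3.32, -8.37, -13.42, -18.47]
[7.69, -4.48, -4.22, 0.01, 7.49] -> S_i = Random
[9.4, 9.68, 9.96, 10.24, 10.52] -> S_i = 9.40 + 0.28*i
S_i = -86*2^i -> [-86, -172, -344, -688, -1376]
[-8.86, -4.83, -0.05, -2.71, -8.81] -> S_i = Random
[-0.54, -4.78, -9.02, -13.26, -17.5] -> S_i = -0.54 + -4.24*i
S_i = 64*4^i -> [64, 256, 1024, 4096, 16384]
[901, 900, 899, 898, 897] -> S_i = 901 + -1*i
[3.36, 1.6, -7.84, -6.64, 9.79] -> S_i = Random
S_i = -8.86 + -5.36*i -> [-8.86, -14.22, -19.58, -24.94, -30.3]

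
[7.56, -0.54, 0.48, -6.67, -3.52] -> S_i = Random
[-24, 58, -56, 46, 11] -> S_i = Random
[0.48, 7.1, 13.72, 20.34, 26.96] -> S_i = 0.48 + 6.62*i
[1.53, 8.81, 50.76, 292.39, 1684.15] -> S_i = 1.53*5.76^i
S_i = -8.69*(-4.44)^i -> [-8.69, 38.58, -171.31, 760.62, -3377.16]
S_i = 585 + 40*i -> [585, 625, 665, 705, 745]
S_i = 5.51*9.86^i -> [5.51, 54.33, 535.68, 5281.8, 52078.59]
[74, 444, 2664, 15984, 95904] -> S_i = 74*6^i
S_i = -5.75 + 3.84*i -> [-5.75, -1.91, 1.93, 5.77, 9.61]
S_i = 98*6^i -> [98, 588, 3528, 21168, 127008]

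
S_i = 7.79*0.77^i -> [7.79, 6.0, 4.62, 3.56, 2.74]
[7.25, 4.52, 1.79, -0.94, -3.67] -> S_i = 7.25 + -2.73*i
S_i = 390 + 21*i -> [390, 411, 432, 453, 474]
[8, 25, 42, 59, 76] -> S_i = 8 + 17*i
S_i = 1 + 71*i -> [1, 72, 143, 214, 285]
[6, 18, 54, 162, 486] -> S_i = 6*3^i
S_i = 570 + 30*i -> [570, 600, 630, 660, 690]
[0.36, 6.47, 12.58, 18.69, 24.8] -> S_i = 0.36 + 6.11*i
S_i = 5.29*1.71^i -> [5.29, 9.05, 15.47, 26.45, 45.23]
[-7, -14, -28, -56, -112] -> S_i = -7*2^i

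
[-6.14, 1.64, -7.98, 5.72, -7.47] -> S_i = Random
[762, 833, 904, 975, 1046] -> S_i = 762 + 71*i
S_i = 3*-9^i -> [3, -27, 243, -2187, 19683]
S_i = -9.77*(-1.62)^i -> [-9.77, 15.83, -25.64, 41.54, -67.29]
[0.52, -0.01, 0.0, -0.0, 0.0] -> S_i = 0.52*(-0.01)^i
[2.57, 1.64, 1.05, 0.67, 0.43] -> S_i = 2.57*0.64^i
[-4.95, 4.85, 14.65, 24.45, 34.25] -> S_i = -4.95 + 9.80*i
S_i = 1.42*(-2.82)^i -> [1.42, -4.0, 11.29, -31.84, 89.8]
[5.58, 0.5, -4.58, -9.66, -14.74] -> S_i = 5.58 + -5.08*i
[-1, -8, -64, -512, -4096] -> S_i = -1*8^i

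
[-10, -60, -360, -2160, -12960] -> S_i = -10*6^i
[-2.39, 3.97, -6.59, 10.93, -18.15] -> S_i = -2.39*(-1.66)^i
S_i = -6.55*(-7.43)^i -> [-6.55, 48.67, -361.59, 2686.63, -19961.66]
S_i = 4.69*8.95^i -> [4.69, 41.98, 375.68, 3362.34, 30092.97]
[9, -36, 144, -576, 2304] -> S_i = 9*-4^i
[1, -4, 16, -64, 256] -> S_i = 1*-4^i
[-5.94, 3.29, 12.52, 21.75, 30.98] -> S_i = -5.94 + 9.23*i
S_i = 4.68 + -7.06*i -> [4.68, -2.38, -9.44, -16.5, -23.56]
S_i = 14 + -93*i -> [14, -79, -172, -265, -358]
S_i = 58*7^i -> [58, 406, 2842, 19894, 139258]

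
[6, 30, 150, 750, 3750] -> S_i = 6*5^i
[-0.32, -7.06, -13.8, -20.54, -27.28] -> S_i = -0.32 + -6.74*i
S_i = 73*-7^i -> [73, -511, 3577, -25039, 175273]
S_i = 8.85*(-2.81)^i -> [8.85, -24.87, 69.88, -196.36, 551.78]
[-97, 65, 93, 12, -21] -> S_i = Random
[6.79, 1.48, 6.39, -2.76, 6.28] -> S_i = Random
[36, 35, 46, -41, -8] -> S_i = Random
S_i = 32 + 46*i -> [32, 78, 124, 170, 216]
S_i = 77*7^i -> [77, 539, 3773, 26411, 184877]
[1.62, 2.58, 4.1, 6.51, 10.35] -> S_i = 1.62*1.59^i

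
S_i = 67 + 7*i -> [67, 74, 81, 88, 95]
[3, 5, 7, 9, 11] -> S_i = 3 + 2*i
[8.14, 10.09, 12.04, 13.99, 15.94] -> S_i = 8.14 + 1.95*i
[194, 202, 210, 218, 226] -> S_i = 194 + 8*i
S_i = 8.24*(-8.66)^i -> [8.24, -71.36, 617.96, -5351.57, 46344.56]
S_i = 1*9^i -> [1, 9, 81, 729, 6561]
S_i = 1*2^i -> [1, 2, 4, 8, 16]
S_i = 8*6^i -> [8, 48, 288, 1728, 10368]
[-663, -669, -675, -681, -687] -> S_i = -663 + -6*i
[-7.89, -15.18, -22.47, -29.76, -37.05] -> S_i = -7.89 + -7.29*i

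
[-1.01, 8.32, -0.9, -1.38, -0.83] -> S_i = Random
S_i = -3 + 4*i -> [-3, 1, 5, 9, 13]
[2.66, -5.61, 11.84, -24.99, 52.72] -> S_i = 2.66*(-2.11)^i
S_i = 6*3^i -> [6, 18, 54, 162, 486]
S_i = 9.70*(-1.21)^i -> [9.7, -11.74, 14.2, -17.18, 20.79]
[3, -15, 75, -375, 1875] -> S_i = 3*-5^i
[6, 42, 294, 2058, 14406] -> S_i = 6*7^i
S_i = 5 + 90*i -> [5, 95, 185, 275, 365]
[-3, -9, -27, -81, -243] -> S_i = -3*3^i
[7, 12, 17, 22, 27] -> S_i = 7 + 5*i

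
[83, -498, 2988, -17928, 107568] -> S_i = 83*-6^i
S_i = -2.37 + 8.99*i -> [-2.37, 6.62, 15.61, 24.6, 33.59]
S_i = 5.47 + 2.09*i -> [5.47, 7.56, 9.65, 11.74, 13.83]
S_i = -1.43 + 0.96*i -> [-1.43, -0.47, 0.49, 1.45, 2.41]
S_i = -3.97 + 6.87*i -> [-3.97, 2.9, 9.77, 16.64, 23.51]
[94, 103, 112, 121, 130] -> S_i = 94 + 9*i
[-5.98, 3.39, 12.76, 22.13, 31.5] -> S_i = -5.98 + 9.37*i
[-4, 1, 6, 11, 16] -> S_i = -4 + 5*i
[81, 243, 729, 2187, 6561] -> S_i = 81*3^i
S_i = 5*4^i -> [5, 20, 80, 320, 1280]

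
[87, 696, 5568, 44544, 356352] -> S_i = 87*8^i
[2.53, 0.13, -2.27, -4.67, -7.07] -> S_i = 2.53 + -2.40*i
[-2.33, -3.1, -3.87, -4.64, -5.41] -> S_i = -2.33 + -0.77*i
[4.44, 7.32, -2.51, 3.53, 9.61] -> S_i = Random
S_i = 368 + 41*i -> [368, 409, 450, 491, 532]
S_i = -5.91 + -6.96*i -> [-5.91, -12.87, -19.83, -26.79, -33.75]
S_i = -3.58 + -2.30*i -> [-3.58, -5.88, -8.18, -10.48, -12.78]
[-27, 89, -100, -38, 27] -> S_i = Random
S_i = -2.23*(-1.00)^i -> [-2.23, 2.23, -2.23, 2.23, -2.23]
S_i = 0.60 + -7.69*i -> [0.6, -7.09, -14.78, -22.47, -30.16]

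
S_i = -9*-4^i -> [-9, 36, -144, 576, -2304]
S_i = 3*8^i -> [3, 24, 192, 1536, 12288]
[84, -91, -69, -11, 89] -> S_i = Random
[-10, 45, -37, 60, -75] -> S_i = Random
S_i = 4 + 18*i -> [4, 22, 40, 58, 76]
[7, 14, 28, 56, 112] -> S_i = 7*2^i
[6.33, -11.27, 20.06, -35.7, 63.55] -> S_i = 6.33*(-1.78)^i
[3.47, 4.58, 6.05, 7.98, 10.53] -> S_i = 3.47*1.32^i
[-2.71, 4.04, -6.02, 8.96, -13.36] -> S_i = -2.71*(-1.49)^i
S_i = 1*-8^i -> [1, -8, 64, -512, 4096]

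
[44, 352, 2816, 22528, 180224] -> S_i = 44*8^i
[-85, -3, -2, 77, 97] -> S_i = Random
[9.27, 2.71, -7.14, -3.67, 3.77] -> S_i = Random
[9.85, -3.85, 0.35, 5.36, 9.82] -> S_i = Random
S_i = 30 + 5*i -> [30, 35, 40, 45, 50]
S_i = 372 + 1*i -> [372, 373, 374, 375, 376]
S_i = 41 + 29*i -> [41, 70, 99, 128, 157]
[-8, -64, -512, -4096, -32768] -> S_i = -8*8^i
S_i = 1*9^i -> [1, 9, 81, 729, 6561]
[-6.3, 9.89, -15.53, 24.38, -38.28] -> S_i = -6.30*(-1.57)^i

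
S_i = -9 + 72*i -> [-9, 63, 135, 207, 279]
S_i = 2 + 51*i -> [2, 53, 104, 155, 206]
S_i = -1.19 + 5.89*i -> [-1.19, 4.7, 10.59, 16.48, 22.37]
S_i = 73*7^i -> [73, 511, 3577, 25039, 175273]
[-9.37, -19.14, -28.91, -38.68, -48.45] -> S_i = -9.37 + -9.77*i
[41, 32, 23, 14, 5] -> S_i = 41 + -9*i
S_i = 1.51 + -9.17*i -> [1.51, -7.66, -16.83, -26.0, -35.17]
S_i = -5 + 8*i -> [-5, 3, 11, 19, 27]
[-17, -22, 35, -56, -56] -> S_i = Random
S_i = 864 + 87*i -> [864, 951, 1038, 1125, 1212]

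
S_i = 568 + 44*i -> [568, 612, 656, 700, 744]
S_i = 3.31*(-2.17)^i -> [3.31, -7.18, 15.59, -33.82, 73.4]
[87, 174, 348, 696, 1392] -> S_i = 87*2^i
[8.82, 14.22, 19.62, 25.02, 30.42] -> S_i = 8.82 + 5.40*i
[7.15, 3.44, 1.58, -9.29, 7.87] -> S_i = Random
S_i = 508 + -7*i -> [508, 501, 494, 487, 480]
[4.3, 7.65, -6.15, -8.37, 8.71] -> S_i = Random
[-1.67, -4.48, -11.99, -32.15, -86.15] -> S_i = -1.67*2.68^i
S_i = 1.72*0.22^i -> [1.72, 0.38, 0.08, 0.02, 0.0]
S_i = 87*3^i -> [87, 261, 783, 2349, 7047]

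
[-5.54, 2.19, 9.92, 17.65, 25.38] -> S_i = -5.54 + 7.73*i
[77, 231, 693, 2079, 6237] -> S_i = 77*3^i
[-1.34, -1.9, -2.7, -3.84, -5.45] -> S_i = -1.34*1.42^i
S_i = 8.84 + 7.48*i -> [8.84, 16.32, 23.8, 31.28, 38.76]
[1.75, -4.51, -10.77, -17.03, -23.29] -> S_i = 1.75 + -6.26*i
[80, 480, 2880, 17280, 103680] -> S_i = 80*6^i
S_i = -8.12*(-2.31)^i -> [-8.12, 18.76, -43.33, 100.09, -231.21]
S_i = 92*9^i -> [92, 828, 7452, 67068, 603612]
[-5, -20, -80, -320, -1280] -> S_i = -5*4^i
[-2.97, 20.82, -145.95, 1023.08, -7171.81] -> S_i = -2.97*(-7.01)^i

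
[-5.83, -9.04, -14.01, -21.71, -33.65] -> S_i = -5.83*1.55^i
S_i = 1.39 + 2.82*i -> [1.39, 4.21, 7.03, 9.85, 12.67]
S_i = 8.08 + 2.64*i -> [8.08, 10.72, 13.36, 16.0, 18.64]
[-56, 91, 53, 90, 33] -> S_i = Random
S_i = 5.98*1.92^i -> [5.98, 11.48, 22.04, 42.33, 81.27]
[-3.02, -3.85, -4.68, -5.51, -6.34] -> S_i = -3.02 + -0.83*i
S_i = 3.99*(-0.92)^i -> [3.99, -3.67, 3.38, -3.11, 2.86]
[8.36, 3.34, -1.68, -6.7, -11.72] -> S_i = 8.36 + -5.02*i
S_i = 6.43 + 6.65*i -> [6.43, 13.08, 19.73, 26.38, 33.03]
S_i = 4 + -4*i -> [4, 0, -4, -8, -12]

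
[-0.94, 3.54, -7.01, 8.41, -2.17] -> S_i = Random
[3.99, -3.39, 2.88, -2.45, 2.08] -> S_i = 3.99*(-0.85)^i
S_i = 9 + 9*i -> [9, 18, 27, 36, 45]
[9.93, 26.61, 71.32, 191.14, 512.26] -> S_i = 9.93*2.68^i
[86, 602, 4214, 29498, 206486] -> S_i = 86*7^i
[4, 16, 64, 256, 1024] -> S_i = 4*4^i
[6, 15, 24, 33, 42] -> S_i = 6 + 9*i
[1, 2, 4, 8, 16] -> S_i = 1*2^i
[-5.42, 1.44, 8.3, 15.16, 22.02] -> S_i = -5.42 + 6.86*i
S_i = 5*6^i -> [5, 30, 180, 1080, 6480]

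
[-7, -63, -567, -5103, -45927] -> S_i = -7*9^i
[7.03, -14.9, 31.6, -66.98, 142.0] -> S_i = 7.03*(-2.12)^i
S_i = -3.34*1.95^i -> [-3.34, -6.51, -12.7, -24.77, -48.29]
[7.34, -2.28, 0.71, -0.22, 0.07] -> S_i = 7.34*(-0.31)^i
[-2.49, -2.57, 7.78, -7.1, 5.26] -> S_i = Random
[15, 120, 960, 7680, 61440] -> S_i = 15*8^i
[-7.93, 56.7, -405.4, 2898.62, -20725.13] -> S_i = -7.93*(-7.15)^i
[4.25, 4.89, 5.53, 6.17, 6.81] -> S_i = 4.25 + 0.64*i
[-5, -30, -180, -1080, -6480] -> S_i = -5*6^i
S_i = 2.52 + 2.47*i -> [2.52, 4.99, 7.46, 9.93, 12.4]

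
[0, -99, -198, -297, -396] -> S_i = 0 + -99*i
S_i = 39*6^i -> [39, 234, 1404, 8424, 50544]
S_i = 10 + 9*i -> [10, 19, 28, 37, 46]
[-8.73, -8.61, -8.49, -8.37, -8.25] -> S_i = -8.73 + 0.12*i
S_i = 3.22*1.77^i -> [3.22, 5.7, 10.09, 17.86, 31.6]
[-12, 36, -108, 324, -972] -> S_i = -12*-3^i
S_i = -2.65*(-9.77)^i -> [-2.65, 25.89, -252.95, 2471.32, -24144.83]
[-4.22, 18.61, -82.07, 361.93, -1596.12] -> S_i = -4.22*(-4.41)^i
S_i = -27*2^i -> [-27, -54, -108, -216, -432]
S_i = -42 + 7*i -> [-42, -35, -28, -21, -14]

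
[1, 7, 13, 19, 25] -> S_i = 1 + 6*i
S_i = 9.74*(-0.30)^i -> [9.74, -2.92, 0.88, -0.26, 0.08]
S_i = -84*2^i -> [-84, -168, -336, -672, -1344]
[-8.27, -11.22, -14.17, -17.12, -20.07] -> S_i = -8.27 + -2.95*i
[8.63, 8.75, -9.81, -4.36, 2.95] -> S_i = Random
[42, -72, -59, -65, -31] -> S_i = Random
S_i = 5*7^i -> [5, 35, 245, 1715, 12005]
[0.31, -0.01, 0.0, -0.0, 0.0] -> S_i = 0.31*(-0.04)^i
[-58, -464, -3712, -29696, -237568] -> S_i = -58*8^i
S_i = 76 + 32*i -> [76, 108, 140, 172, 204]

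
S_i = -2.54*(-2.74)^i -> [-2.54, 6.96, -19.07, 52.25, -143.16]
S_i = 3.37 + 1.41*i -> [3.37, 4.78, 6.19, 7.6, 9.01]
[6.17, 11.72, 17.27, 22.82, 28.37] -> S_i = 6.17 + 5.55*i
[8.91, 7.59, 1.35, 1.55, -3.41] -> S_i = Random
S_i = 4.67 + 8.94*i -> [4.67, 13.61, 22.55, 31.49, 40.43]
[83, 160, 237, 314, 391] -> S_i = 83 + 77*i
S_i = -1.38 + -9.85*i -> [-1.38, -11.23, -21.08, -30.93, -40.78]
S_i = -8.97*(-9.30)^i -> [-8.97, 83.42, -775.82, 7215.08, -67100.27]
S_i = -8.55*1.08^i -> [-8.55, -9.23, -9.97, -10.77, -11.63]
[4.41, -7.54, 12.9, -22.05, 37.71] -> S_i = 4.41*(-1.71)^i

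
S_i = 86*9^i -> [86, 774, 6966, 62694, 564246]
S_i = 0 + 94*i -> [0, 94, 188, 282, 376]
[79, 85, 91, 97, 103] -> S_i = 79 + 6*i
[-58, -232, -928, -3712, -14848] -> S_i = -58*4^i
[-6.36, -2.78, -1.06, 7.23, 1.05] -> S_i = Random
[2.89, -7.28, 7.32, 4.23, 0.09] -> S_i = Random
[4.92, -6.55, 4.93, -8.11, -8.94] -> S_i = Random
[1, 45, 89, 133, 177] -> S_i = 1 + 44*i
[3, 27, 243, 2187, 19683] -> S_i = 3*9^i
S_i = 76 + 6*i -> [76, 82, 88, 94, 100]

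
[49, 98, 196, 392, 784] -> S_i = 49*2^i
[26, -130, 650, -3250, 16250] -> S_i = 26*-5^i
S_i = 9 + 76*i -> [9, 85, 161, 237, 313]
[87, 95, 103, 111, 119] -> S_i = 87 + 8*i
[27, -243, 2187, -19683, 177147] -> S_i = 27*-9^i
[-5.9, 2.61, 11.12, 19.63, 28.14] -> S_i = -5.90 + 8.51*i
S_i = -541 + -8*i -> [-541, -549, -557, -565, -573]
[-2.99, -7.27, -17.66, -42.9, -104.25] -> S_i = -2.99*2.43^i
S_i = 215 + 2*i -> [215, 217, 219, 221, 223]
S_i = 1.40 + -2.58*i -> [1.4, -1.18, -3.76, -6.34, -8.92]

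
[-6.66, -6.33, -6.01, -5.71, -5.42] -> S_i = -6.66*0.95^i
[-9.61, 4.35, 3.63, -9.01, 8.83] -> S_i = Random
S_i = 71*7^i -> [71, 497, 3479, 24353, 170471]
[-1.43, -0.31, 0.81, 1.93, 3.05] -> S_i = -1.43 + 1.12*i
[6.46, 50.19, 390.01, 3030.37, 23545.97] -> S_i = 6.46*7.77^i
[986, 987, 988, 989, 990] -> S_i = 986 + 1*i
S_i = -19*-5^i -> [-19, 95, -475, 2375, -11875]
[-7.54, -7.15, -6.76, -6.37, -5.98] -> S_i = -7.54 + 0.39*i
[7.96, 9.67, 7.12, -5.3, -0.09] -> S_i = Random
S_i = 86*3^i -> [86, 258, 774, 2322, 6966]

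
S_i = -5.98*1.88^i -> [-5.98, -11.24, -21.14, -39.74, -74.7]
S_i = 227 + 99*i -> [227, 326, 425, 524, 623]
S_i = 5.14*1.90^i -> [5.14, 9.77, 18.56, 35.26, 66.98]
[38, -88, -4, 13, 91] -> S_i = Random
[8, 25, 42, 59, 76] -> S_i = 8 + 17*i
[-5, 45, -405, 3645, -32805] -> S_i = -5*-9^i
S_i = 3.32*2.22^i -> [3.32, 7.37, 16.36, 36.32, 80.64]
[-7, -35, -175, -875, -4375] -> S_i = -7*5^i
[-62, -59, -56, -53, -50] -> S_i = -62 + 3*i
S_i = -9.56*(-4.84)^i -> [-9.56, 46.27, -223.95, 1083.91, -5246.13]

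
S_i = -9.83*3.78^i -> [-9.83, -37.16, -140.45, -530.92, -2006.88]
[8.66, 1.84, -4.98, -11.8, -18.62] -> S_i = 8.66 + -6.82*i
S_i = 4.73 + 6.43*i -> [4.73, 11.16, 17.59, 24.02, 30.45]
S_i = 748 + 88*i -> [748, 836, 924, 1012, 1100]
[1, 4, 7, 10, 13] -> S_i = 1 + 3*i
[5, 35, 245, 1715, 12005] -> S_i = 5*7^i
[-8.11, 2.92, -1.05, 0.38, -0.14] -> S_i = -8.11*(-0.36)^i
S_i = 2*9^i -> [2, 18, 162, 1458, 13122]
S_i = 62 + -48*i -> [62, 14, -34, -82, -130]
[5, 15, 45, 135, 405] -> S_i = 5*3^i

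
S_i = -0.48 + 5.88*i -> [-0.48, 5.4, 11.28, 17.16, 23.04]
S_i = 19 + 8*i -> [19, 27, 35, 43, 51]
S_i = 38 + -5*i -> [38, 33, 28, 23, 18]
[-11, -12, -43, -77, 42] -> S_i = Random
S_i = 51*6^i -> [51, 306, 1836, 11016, 66096]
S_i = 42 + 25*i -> [42, 67, 92, 117, 142]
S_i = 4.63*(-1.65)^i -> [4.63, -7.64, 12.61, -20.8, 34.32]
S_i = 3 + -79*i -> [3, -76, -155, -234, -313]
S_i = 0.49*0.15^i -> [0.49, 0.07, 0.01, 0.0, 0.0]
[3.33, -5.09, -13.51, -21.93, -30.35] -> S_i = 3.33 + -8.42*i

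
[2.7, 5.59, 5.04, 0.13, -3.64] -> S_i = Random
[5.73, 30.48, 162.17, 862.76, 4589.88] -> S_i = 5.73*5.32^i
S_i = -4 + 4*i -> [-4, 0, 4, 8, 12]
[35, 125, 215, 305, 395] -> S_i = 35 + 90*i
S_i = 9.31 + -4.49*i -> [9.31, 4.82, 0.33, -4.16, -8.65]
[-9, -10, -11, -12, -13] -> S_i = -9 + -1*i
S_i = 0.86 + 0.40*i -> [0.86, 1.26, 1.66, 2.06, 2.46]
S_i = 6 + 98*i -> [6, 104, 202, 300, 398]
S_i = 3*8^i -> [3, 24, 192, 1536, 12288]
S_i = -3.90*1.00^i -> [-3.9, -3.9, -3.9, -3.9, -3.9]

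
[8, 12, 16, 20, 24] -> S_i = 8 + 4*i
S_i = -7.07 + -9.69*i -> [-7.07, -16.76, -26.45, -36.14, -45.83]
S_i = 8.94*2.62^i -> [8.94, 23.42, 61.37, 160.78, 421.25]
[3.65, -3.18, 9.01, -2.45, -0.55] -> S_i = Random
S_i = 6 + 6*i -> [6, 12, 18, 24, 30]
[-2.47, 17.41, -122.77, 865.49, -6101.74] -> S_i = -2.47*(-7.05)^i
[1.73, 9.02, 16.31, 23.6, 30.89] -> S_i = 1.73 + 7.29*i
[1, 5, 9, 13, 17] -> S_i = 1 + 4*i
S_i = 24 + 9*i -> [24, 33, 42, 51, 60]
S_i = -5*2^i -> [-5, -10, -20, -40, -80]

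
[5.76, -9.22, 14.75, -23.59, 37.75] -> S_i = 5.76*(-1.60)^i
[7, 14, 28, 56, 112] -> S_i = 7*2^i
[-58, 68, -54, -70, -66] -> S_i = Random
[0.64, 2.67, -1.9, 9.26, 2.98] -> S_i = Random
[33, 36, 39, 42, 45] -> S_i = 33 + 3*i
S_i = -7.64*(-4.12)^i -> [-7.64, 31.48, -129.68, 534.3, -2201.32]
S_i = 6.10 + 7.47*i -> [6.1, 13.57, 21.04, 28.51, 35.98]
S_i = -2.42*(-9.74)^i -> [-2.42, 23.57, -229.58, 2236.11, -21779.66]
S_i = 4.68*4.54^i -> [4.68, 21.25, 96.46, 437.94, 1988.24]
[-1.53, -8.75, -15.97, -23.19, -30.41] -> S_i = -1.53 + -7.22*i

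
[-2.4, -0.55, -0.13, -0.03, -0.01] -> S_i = -2.40*0.23^i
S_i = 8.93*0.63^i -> [8.93, 5.63, 3.54, 2.23, 1.41]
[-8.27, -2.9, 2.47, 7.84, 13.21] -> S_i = -8.27 + 5.37*i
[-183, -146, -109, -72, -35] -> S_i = -183 + 37*i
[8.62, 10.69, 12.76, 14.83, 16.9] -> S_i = 8.62 + 2.07*i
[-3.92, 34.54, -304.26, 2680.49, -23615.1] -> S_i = -3.92*(-8.81)^i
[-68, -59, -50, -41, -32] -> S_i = -68 + 9*i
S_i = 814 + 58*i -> [814, 872, 930, 988, 1046]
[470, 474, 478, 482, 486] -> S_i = 470 + 4*i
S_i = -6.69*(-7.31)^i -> [-6.69, 48.9, -357.49, 2613.23, -19102.74]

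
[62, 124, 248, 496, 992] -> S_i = 62*2^i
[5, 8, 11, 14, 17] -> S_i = 5 + 3*i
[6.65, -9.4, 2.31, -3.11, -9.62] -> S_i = Random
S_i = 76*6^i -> [76, 456, 2736, 16416, 98496]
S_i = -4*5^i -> [-4, -20, -100, -500, -2500]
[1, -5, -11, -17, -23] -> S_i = 1 + -6*i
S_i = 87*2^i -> [87, 174, 348, 696, 1392]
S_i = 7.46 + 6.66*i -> [7.46, 14.12, 20.78, 27.44, 34.1]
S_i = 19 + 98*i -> [19, 117, 215, 313, 411]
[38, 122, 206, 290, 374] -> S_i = 38 + 84*i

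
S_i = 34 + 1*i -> [34, 35, 36, 37, 38]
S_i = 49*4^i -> [49, 196, 784, 3136, 12544]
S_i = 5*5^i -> [5, 25, 125, 625, 3125]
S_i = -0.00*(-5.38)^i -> [-0.0, 0.0, -0.0, 0.0, -0.0]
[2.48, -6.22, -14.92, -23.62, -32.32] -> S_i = 2.48 + -8.70*i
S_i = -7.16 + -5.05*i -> [-7.16, -12.21, -17.26, -22.31, -27.36]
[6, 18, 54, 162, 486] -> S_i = 6*3^i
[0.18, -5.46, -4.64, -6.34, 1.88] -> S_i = Random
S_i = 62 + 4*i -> [62, 66, 70, 74, 78]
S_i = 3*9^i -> [3, 27, 243, 2187, 19683]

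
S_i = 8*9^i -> [8, 72, 648, 5832, 52488]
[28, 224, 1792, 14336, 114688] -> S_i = 28*8^i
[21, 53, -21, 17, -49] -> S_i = Random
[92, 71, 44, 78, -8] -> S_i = Random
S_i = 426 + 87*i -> [426, 513, 600, 687, 774]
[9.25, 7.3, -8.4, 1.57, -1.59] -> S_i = Random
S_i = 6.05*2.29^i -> [6.05, 13.85, 31.73, 72.65, 166.38]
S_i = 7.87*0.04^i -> [7.87, 0.31, 0.01, 0.0, 0.0]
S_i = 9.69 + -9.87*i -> [9.69, -0.18, -10.05, -19.92, -29.79]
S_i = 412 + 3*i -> [412, 415, 418, 421, 424]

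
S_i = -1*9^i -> [-1, -9, -81, -729, -6561]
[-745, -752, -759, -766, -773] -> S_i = -745 + -7*i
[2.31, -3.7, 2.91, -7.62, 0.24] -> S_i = Random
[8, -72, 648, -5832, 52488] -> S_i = 8*-9^i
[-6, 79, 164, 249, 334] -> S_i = -6 + 85*i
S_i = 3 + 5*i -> [3, 8, 13, 18, 23]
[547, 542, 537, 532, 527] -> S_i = 547 + -5*i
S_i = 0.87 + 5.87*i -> [0.87, 6.74, 12.61, 18.48, 24.35]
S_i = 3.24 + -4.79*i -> [3.24, -1.55, -6.34, -11.13, -15.92]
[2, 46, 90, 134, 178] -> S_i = 2 + 44*i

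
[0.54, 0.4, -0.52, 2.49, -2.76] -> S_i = Random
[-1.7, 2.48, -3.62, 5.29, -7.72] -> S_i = -1.70*(-1.46)^i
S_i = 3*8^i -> [3, 24, 192, 1536, 12288]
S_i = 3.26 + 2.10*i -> [3.26, 5.36, 7.46, 9.56, 11.66]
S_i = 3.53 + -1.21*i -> [3.53, 2.32, 1.11, -0.1, -1.31]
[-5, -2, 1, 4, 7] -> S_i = -5 + 3*i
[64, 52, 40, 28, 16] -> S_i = 64 + -12*i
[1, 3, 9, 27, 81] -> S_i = 1*3^i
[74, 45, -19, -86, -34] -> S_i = Random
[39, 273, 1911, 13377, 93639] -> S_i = 39*7^i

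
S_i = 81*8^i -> [81, 648, 5184, 41472, 331776]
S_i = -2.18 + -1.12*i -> [-2.18, -3.3, -4.42, -5.54, -6.66]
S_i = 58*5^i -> [58, 290, 1450, 7250, 36250]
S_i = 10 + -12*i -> [10, -2, -14, -26, -38]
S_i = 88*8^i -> [88, 704, 5632, 45056, 360448]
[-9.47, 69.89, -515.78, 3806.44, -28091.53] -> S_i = -9.47*(-7.38)^i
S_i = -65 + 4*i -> [-65, -61, -57, -53, -49]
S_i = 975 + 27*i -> [975, 1002, 1029, 1056, 1083]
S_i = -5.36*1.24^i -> [-5.36, -6.65, -8.24, -10.22, -12.67]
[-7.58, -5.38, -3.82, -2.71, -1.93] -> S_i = -7.58*0.71^i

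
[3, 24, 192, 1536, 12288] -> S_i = 3*8^i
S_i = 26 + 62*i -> [26, 88, 150, 212, 274]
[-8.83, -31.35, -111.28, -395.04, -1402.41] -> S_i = -8.83*3.55^i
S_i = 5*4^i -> [5, 20, 80, 320, 1280]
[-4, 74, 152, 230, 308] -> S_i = -4 + 78*i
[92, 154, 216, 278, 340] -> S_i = 92 + 62*i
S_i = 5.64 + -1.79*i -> [5.64, 3.85, 2.06, 0.27, -1.52]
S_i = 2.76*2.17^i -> [2.76, 5.99, 13.0, 28.2, 61.2]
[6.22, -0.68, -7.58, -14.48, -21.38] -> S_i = 6.22 + -6.90*i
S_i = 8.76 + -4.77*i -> [8.76, 3.99, -0.78, -5.55, -10.32]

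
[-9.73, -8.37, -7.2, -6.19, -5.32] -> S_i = -9.73*0.86^i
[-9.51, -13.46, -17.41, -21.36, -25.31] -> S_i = -9.51 + -3.95*i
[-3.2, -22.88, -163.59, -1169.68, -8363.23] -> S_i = -3.20*7.15^i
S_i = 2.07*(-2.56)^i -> [2.07, -5.3, 13.57, -34.73, 88.91]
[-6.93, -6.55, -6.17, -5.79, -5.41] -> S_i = -6.93 + 0.38*i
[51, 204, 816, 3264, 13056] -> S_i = 51*4^i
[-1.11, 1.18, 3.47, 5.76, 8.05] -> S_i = -1.11 + 2.29*i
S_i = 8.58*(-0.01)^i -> [8.58, -0.09, 0.0, -0.0, 0.0]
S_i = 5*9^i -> [5, 45, 405, 3645, 32805]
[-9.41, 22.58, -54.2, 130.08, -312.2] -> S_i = -9.41*(-2.40)^i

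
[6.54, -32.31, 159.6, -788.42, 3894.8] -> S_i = 6.54*(-4.94)^i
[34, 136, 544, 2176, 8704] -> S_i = 34*4^i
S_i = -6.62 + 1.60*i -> [-6.62, -5.02, -3.42, -1.82, -0.22]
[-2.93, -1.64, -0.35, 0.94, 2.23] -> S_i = -2.93 + 1.29*i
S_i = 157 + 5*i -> [157, 162, 167, 172, 177]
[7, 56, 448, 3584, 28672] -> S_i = 7*8^i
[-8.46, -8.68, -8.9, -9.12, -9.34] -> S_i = -8.46 + -0.22*i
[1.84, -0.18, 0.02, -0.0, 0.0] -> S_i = 1.84*(-0.10)^i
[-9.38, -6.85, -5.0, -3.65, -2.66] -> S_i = -9.38*0.73^i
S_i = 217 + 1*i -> [217, 218, 219, 220, 221]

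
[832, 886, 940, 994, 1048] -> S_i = 832 + 54*i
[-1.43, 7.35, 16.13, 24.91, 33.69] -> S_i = -1.43 + 8.78*i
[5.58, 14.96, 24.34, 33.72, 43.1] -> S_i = 5.58 + 9.38*i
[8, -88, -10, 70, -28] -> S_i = Random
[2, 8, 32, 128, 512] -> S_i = 2*4^i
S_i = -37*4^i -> [-37, -148, -592, -2368, -9472]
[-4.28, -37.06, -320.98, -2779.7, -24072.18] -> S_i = -4.28*8.66^i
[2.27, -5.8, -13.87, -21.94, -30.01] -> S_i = 2.27 + -8.07*i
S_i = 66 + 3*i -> [66, 69, 72, 75, 78]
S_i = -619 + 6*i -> [-619, -613, -607, -601, -595]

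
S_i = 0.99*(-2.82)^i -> [0.99, -2.79, 7.87, -22.2, 62.61]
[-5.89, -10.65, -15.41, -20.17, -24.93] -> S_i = -5.89 + -4.76*i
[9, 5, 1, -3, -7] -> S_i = 9 + -4*i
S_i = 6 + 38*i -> [6, 44, 82, 120, 158]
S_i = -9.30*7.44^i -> [-9.3, -69.19, -514.79, -3830.03, -28495.4]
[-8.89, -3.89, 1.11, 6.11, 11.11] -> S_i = -8.89 + 5.00*i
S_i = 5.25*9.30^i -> [5.25, 48.82, 454.07, 4222.87, 39272.73]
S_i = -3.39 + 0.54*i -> [-3.39, -2.85, -2.31, -1.77, -1.23]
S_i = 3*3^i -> [3, 9, 27, 81, 243]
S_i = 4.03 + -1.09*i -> [4.03, 2.94, 1.85, 0.76, -0.33]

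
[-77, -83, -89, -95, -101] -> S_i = -77 + -6*i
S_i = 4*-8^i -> [4, -32, 256, -2048, 16384]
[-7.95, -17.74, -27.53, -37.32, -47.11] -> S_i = -7.95 + -9.79*i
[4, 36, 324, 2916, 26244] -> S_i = 4*9^i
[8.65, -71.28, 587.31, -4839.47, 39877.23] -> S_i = 8.65*(-8.24)^i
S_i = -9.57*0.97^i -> [-9.57, -9.28, -9.0, -8.73, -8.47]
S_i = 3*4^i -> [3, 12, 48, 192, 768]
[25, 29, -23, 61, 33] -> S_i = Random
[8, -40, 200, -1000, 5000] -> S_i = 8*-5^i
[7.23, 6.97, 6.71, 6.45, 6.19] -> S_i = 7.23 + -0.26*i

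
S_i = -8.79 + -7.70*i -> [-8.79, -16.49, -24.19, -31.89, -39.59]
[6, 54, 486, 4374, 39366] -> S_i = 6*9^i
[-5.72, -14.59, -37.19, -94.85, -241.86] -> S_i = -5.72*2.55^i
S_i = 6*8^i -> [6, 48, 384, 3072, 24576]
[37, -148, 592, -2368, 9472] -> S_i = 37*-4^i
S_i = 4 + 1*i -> [4, 5, 6, 7, 8]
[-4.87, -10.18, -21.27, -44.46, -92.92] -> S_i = -4.87*2.09^i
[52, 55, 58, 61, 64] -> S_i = 52 + 3*i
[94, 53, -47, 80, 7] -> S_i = Random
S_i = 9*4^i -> [9, 36, 144, 576, 2304]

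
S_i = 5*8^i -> [5, 40, 320, 2560, 20480]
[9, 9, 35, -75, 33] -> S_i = Random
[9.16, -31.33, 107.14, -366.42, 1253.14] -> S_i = 9.16*(-3.42)^i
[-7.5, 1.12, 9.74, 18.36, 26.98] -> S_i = -7.50 + 8.62*i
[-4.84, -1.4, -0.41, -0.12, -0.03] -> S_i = -4.84*0.29^i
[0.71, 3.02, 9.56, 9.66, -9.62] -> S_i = Random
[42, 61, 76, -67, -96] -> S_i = Random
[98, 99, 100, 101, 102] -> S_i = 98 + 1*i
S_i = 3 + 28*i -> [3, 31, 59, 87, 115]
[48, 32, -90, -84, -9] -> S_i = Random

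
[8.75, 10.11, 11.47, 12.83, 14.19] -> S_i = 8.75 + 1.36*i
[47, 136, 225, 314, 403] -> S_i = 47 + 89*i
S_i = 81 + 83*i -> [81, 164, 247, 330, 413]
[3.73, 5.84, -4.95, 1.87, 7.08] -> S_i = Random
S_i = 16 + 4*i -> [16, 20, 24, 28, 32]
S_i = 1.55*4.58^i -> [1.55, 7.1, 32.51, 148.91, 682.01]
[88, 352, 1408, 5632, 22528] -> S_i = 88*4^i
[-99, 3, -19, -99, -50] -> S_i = Random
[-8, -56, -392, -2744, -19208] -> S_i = -8*7^i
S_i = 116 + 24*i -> [116, 140, 164, 188, 212]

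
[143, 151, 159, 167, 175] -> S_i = 143 + 8*i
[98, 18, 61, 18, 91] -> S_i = Random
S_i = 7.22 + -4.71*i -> [7.22, 2.51, -2.2, -6.91, -11.62]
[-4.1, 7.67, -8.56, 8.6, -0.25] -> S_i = Random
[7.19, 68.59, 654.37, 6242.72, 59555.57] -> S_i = 7.19*9.54^i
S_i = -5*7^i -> [-5, -35, -245, -1715, -12005]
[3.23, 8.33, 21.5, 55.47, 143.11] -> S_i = 3.23*2.58^i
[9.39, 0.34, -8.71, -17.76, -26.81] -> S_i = 9.39 + -9.05*i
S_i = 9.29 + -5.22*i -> [9.29, 4.07, -1.15, -6.37, -11.59]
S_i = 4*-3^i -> [4, -12, 36, -108, 324]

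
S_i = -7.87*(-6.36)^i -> [-7.87, 50.05, -318.34, 2024.63, -12876.66]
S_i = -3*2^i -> [-3, -6, -12, -24, -48]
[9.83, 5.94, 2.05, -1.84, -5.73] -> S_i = 9.83 + -3.89*i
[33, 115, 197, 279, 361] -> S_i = 33 + 82*i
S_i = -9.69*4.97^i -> [-9.69, -48.16, -239.35, -1189.58, -5912.2]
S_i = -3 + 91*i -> [-3, 88, 179, 270, 361]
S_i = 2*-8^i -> [2, -16, 128, -1024, 8192]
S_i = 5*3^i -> [5, 15, 45, 135, 405]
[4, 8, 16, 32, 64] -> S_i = 4*2^i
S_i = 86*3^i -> [86, 258, 774, 2322, 6966]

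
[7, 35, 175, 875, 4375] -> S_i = 7*5^i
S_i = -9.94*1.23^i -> [-9.94, -12.23, -15.04, -18.5, -22.75]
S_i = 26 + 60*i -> [26, 86, 146, 206, 266]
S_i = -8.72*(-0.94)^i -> [-8.72, 8.2, -7.7, 7.24, -6.81]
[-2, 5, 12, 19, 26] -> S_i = -2 + 7*i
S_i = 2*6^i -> [2, 12, 72, 432, 2592]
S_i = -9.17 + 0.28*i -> [-9.17, -8.89, -8.61, -8.33, -8.05]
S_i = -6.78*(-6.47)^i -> [-6.78, 43.87, -283.82, 1836.3, -11880.83]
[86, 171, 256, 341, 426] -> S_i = 86 + 85*i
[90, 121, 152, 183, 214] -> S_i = 90 + 31*i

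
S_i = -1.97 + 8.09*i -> [-1.97, 6.12, 14.21, 22.3, 30.39]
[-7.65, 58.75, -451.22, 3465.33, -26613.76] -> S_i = -7.65*(-7.68)^i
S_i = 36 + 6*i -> [36, 42, 48, 54, 60]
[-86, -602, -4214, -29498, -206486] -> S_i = -86*7^i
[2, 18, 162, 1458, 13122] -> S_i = 2*9^i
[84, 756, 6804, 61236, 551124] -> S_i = 84*9^i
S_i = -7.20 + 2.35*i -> [-7.2, -4.85, -2.5, -0.15, 2.2]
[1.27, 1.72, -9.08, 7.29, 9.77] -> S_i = Random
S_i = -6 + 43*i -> [-6, 37, 80, 123, 166]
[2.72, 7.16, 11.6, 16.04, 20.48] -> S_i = 2.72 + 4.44*i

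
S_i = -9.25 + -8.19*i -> [-9.25, -17.44, -25.63, -33.82, -42.01]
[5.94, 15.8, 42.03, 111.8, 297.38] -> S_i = 5.94*2.66^i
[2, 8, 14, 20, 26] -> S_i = 2 + 6*i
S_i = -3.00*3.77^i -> [-3.0, -11.31, -42.64, -160.75, -606.02]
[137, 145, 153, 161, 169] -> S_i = 137 + 8*i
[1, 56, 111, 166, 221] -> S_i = 1 + 55*i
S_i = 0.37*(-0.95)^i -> [0.37, -0.35, 0.33, -0.32, 0.3]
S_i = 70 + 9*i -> [70, 79, 88, 97, 106]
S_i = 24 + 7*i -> [24, 31, 38, 45, 52]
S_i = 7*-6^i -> [7, -42, 252, -1512, 9072]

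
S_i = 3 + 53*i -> [3, 56, 109, 162, 215]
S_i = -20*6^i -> [-20, -120, -720, -4320, -25920]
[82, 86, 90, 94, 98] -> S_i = 82 + 4*i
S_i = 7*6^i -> [7, 42, 252, 1512, 9072]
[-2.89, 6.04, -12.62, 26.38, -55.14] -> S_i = -2.89*(-2.09)^i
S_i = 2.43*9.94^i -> [2.43, 24.15, 240.09, 2386.52, 23722.03]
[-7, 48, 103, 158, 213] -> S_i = -7 + 55*i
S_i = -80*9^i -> [-80, -720, -6480, -58320, -524880]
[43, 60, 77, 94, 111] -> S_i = 43 + 17*i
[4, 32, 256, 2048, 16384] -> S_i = 4*8^i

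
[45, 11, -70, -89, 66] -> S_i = Random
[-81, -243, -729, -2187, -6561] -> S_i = -81*3^i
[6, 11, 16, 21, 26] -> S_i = 6 + 5*i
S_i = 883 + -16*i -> [883, 867, 851, 835, 819]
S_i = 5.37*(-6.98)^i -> [5.37, -37.48, 261.63, -1826.17, 12746.65]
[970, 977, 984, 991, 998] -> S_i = 970 + 7*i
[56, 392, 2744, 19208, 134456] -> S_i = 56*7^i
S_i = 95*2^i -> [95, 190, 380, 760, 1520]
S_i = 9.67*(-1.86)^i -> [9.67, -17.99, 33.45, -62.23, 115.74]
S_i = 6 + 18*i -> [6, 24, 42, 60, 78]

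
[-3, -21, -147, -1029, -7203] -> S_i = -3*7^i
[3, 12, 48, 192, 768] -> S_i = 3*4^i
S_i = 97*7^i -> [97, 679, 4753, 33271, 232897]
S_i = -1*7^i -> [-1, -7, -49, -343, -2401]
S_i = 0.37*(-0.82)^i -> [0.37, -0.3, 0.25, -0.2, 0.17]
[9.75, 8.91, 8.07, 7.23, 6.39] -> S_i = 9.75 + -0.84*i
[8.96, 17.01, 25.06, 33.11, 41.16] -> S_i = 8.96 + 8.05*i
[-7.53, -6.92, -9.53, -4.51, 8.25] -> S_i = Random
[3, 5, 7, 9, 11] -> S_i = 3 + 2*i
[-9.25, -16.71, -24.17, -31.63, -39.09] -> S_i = -9.25 + -7.46*i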